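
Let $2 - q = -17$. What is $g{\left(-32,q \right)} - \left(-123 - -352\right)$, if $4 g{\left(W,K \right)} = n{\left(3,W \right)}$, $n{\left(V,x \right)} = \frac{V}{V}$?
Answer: $- \frac{915}{4} \approx -228.75$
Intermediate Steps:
$q = 19$ ($q = 2 - -17 = 2 + 17 = 19$)
$n{\left(V,x \right)} = 1$
$g{\left(W,K \right)} = \frac{1}{4}$ ($g{\left(W,K \right)} = \frac{1}{4} \cdot 1 = \frac{1}{4}$)
$g{\left(-32,q \right)} - \left(-123 - -352\right) = \frac{1}{4} - \left(-123 - -352\right) = \frac{1}{4} - \left(-123 + 352\right) = \frac{1}{4} - 229 = - \frac{915}{4}$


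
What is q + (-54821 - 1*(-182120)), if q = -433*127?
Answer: 72308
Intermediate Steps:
q = -54991
q + (-54821 - 1*(-182120)) = -54991 + (-54821 - 1*(-182120)) = -54991 + (-54821 + 182120) = -54991 + 127299 = 72308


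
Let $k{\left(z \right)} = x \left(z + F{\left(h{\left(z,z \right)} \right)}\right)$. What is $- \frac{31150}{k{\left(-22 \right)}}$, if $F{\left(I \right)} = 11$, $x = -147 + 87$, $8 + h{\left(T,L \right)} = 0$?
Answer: $- \frac{3115}{66} \approx -47.197$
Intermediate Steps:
$h{\left(T,L \right)} = -8$ ($h{\left(T,L \right)} = -8 + 0 = -8$)
$x = -60$
$k{\left(z \right)} = -660 - 60 z$ ($k{\left(z \right)} = - 60 \left(z + 11\right) = - 60 \left(11 + z\right) = -660 - 60 z$)
$- \frac{31150}{k{\left(-22 \right)}} = - \frac{31150}{-660 - -1320} = - \frac{31150}{-660 + 1320} = - \frac{31150}{660} = \left(-31150\right) \frac{1}{660} = - \frac{3115}{66}$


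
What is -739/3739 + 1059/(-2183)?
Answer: -5572838/8162237 ≈ -0.68276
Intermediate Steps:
-739/3739 + 1059/(-2183) = -739*1/3739 + 1059*(-1/2183) = -739/3739 - 1059/2183 = -5572838/8162237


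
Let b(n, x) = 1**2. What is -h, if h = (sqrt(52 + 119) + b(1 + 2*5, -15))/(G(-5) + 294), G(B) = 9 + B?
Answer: -1/298 - 3*sqrt(19)/298 ≈ -0.047237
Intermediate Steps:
b(n, x) = 1
h = 1/298 + 3*sqrt(19)/298 (h = (sqrt(52 + 119) + 1)/((9 - 5) + 294) = (sqrt(171) + 1)/(4 + 294) = (3*sqrt(19) + 1)/298 = (1 + 3*sqrt(19))*(1/298) = 1/298 + 3*sqrt(19)/298 ≈ 0.047237)
-h = -(1/298 + 3*sqrt(19)/298) = -1/298 - 3*sqrt(19)/298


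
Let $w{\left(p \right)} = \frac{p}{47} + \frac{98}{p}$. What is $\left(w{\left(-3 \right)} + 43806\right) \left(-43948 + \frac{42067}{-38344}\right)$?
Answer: $- \frac{10401008993497549}{5406504} \approx -1.9238 \cdot 10^{9}$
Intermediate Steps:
$w{\left(p \right)} = \frac{98}{p} + \frac{p}{47}$ ($w{\left(p \right)} = p \frac{1}{47} + \frac{98}{p} = \frac{p}{47} + \frac{98}{p} = \frac{98}{p} + \frac{p}{47}$)
$\left(w{\left(-3 \right)} + 43806\right) \left(-43948 + \frac{42067}{-38344}\right) = \left(\left(\frac{98}{-3} + \frac{1}{47} \left(-3\right)\right) + 43806\right) \left(-43948 + \frac{42067}{-38344}\right) = \left(\left(98 \left(- \frac{1}{3}\right) - \frac{3}{47}\right) + 43806\right) \left(-43948 + 42067 \left(- \frac{1}{38344}\right)\right) = \left(\left(- \frac{98}{3} - \frac{3}{47}\right) + 43806\right) \left(-43948 - \frac{42067}{38344}\right) = \left(- \frac{4615}{141} + 43806\right) \left(- \frac{1685184179}{38344}\right) = \frac{6172031}{141} \left(- \frac{1685184179}{38344}\right) = - \frac{10401008993497549}{5406504}$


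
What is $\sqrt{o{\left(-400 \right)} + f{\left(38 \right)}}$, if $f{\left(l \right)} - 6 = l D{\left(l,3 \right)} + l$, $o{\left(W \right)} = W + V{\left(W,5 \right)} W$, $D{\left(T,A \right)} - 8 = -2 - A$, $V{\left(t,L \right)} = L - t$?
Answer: $i \sqrt{162242} \approx 402.79 i$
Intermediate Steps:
$D{\left(T,A \right)} = 6 - A$ ($D{\left(T,A \right)} = 8 - \left(2 + A\right) = 6 - A$)
$o{\left(W \right)} = W + W \left(5 - W\right)$ ($o{\left(W \right)} = W + \left(5 - W\right) W = W + W \left(5 - W\right)$)
$f{\left(l \right)} = 6 + 4 l$ ($f{\left(l \right)} = 6 + \left(l \left(6 - 3\right) + l\right) = 6 + \left(l 3 + l\right) = 6 + \left(3 l + l\right) = 6 + 4 l$)
$\sqrt{o{\left(-400 \right)} + f{\left(38 \right)}} = \sqrt{- 400 \left(6 - -400\right) + \left(6 + 4 \cdot 38\right)} = \sqrt{- 400 \left(6 + 400\right) + \left(6 + 152\right)} = \sqrt{\left(-400\right) 406 + 158} = \sqrt{-162400 + 158} = \sqrt{-162242} = i \sqrt{162242}$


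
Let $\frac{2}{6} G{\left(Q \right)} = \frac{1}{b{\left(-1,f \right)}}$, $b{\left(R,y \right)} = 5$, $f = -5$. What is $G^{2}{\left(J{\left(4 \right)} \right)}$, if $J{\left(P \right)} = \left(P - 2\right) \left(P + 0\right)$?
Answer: $\frac{9}{25} \approx 0.36$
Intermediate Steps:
$J{\left(P \right)} = P \left(-2 + P\right)$ ($J{\left(P \right)} = \left(-2 + P\right) P = P \left(-2 + P\right)$)
$G{\left(Q \right)} = \frac{3}{5}$
$G^{2}{\left(J{\left(4 \right)} \right)} = \left(\frac{3}{5}\right)^{2} = \frac{9}{25}$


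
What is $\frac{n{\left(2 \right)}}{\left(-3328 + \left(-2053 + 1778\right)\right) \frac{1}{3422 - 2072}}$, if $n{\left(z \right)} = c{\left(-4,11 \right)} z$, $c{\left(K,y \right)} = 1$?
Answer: $- \frac{900}{1201} \approx -0.74938$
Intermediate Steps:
$n{\left(z \right)} = z$ ($n{\left(z \right)} = 1 z = z$)
$\frac{n{\left(2 \right)}}{\left(-3328 + \left(-2053 + 1778\right)\right) \frac{1}{3422 - 2072}} = \frac{2}{\left(-3328 + \left(-2053 + 1778\right)\right) \frac{1}{3422 - 2072}} = \frac{2}{\left(-3328 - 275\right) \frac{1}{1350}} = \frac{2}{\left(-3603\right) \frac{1}{1350}} = \frac{2}{- \frac{1201}{450}} = 2 \left(- \frac{450}{1201}\right) = - \frac{900}{1201}$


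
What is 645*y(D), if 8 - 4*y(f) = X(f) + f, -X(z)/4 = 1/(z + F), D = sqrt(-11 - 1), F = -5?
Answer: 645*(12*I + 13*sqrt(3))/(2*(2*sqrt(3) + 5*I)) ≈ 1202.8 - 618.97*I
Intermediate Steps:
D = 2*I*sqrt(3) (D = sqrt(-12) = 2*I*sqrt(3) ≈ 3.4641*I)
X(z) = -4/(-5 + z) (X(z) = -4/(z - 5) = -4/(-5 + z))
y(f) = 2 + 1/(-5 + f) - f/4 (y(f) = 2 - (-4/(-5 + f) + f)/4 = 2 - (f - 4/(-5 + f))/4 = 2 + (1/(-5 + f) - f/4) = 2 + 1/(-5 + f) - f/4)
645*y(D) = 645*((4 + (-5 + 2*I*sqrt(3))*(8 - 2*I*sqrt(3)))/(4*(-5 + 2*I*sqrt(3)))) = 645*(4 + (-5 + 2*I*sqrt(3))*(8 - 2*I*sqrt(3)))/(4*(-5 + 2*I*sqrt(3)))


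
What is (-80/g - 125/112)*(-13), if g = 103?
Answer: 283855/11536 ≈ 24.606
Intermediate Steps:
(-80/g - 125/112)*(-13) = (-80/103 - 125/112)*(-13) = -21835/11536*(-13) = 283855/11536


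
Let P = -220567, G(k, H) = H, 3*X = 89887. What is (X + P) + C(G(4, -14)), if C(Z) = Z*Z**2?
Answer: -580046/3 ≈ -1.9335e+5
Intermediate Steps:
X = 89887/3 (X = (1/3)*89887 = 89887/3 ≈ 29962.)
C(Z) = Z**3
(X + P) + C(G(4, -14)) = (89887/3 - 220567) + (-14)**3 = -571814/3 - 2744 = -580046/3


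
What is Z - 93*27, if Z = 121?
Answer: -2390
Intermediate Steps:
Z - 93*27 = 121 - 93*27 = 121 - 2511 = -2390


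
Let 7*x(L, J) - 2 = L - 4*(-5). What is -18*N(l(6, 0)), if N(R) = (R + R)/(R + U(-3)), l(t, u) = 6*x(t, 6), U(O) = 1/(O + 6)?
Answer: -2592/73 ≈ -35.507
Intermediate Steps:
x(L, J) = 22/7 + L/7 (x(L, J) = 2/7 + (L - 4*(-5))/7 = 2/7 + (L + 20)/7 = 2/7 + (20 + L)/7 = 2/7 + (20/7 + L/7) = 22/7 + L/7)
U(O) = 1/(6 + O)
l(t, u) = 132/7 + 6*t/7 (l(t, u) = 6*(22/7 + t/7) = 132/7 + 6*t/7)
N(R) = 2*R/(⅓ + R) (N(R) = (R + R)/(R + 1/(6 - 3)) = (2*R)/(R + 1/3) = (2*R)/(R + ⅓) = (2*R)/(⅓ + R) = 2*R/(⅓ + R))
-18*N(l(6, 0)) = -108*(132/7 + (6/7)*6)/(1 + 3*(132/7 + (6/7)*6)) = -108*(132/7 + 36/7)/(1 + 3*(132/7 + 36/7)) = -108*24/(1 + 3*24) = -108*24/(1 + 72) = -108*24/73 = -18*144/73 = -2592/73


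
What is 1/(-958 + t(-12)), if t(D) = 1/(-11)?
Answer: -11/10539 ≈ -0.0010437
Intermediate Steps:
t(D) = -1/11
1/(-958 + t(-12)) = 1/(-958 - 1/11) = 1/(-10539/11) = -11/10539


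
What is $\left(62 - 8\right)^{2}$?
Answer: $2916$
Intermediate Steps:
$\left(62 - 8\right)^{2} = 54^{2} = 2916$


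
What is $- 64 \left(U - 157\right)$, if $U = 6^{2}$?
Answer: $7744$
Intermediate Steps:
$U = 36$
$- 64 \left(U - 157\right) = - 64 \left(36 - 157\right) = \left(-64\right) \left(-121\right) = 7744$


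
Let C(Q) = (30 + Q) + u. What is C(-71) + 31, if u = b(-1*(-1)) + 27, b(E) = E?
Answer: 18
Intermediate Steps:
u = 28 (u = -1*(-1) + 27 = 1 + 27 = 28)
C(Q) = 58 + Q (C(Q) = (30 + Q) + 28 = 58 + Q)
C(-71) + 31 = (58 - 71) + 31 = -13 + 31 = 18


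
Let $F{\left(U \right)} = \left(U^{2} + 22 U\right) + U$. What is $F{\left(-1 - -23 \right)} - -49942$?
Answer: $50932$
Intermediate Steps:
$F{\left(U \right)} = U^{2} + 23 U$
$F{\left(-1 - -23 \right)} - -49942 = \left(-1 - -23\right) \left(23 - -22\right) - -49942 = \left(-1 + 23\right) \left(23 + \left(-1 + 23\right)\right) + 49942 = 22 \left(23 + 22\right) + 49942 = 22 \cdot 45 + 49942 = 990 + 49942 = 50932$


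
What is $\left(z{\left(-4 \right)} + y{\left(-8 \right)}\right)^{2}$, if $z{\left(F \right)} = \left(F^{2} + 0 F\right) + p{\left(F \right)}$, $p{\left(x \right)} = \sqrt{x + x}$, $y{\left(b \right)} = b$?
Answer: $56 + 32 i \sqrt{2} \approx 56.0 + 45.255 i$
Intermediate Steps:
$p{\left(x \right)} = \sqrt{2} \sqrt{x}$ ($p{\left(x \right)} = \sqrt{2 x} = \sqrt{2} \sqrt{x}$)
$z{\left(F \right)} = F^{2} + \sqrt{2} \sqrt{F}$ ($z{\left(F \right)} = \left(F^{2} + 0 F\right) + \sqrt{2} \sqrt{F} = \left(F^{2} + 0\right) + \sqrt{2} \sqrt{F} = F^{2} + \sqrt{2} \sqrt{F}$)
$\left(z{\left(-4 \right)} + y{\left(-8 \right)}\right)^{2} = \left(\left(\left(-4\right)^{2} + \sqrt{2} \sqrt{-4}\right) - 8\right)^{2} = \left(\left(16 + \sqrt{2} \cdot 2 i\right) - 8\right)^{2} = \left(\left(16 + 2 i \sqrt{2}\right) - 8\right)^{2} = \left(8 + 2 i \sqrt{2}\right)^{2}$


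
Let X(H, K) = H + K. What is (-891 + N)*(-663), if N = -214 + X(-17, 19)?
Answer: 731289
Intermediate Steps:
N = -212 (N = -214 + (-17 + 19) = -214 + 2 = -212)
(-891 + N)*(-663) = (-891 - 212)*(-663) = -1103*(-663) = 731289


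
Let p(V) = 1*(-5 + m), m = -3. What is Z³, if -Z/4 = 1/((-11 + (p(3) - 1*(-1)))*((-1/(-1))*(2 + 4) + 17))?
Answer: 8/8869743 ≈ 9.0194e-7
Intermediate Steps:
p(V) = -8 (p(V) = 1*(-5 - 3) = 1*(-8) = -8)
Z = 2/207 (Z = -4*1/((-11 + (-8 - 1*(-1)))*((-1/(-1))*(2 + 4) + 17)) = -4*1/((-11 + (-8 + 1))*(-1*(-1)*6 + 17)) = -4*1/((-11 - 7)*(1*6 + 17)) = -4*(-1/(18*(6 + 17))) = -4/((-18*23)) = -4/(-414) = -4*(-1/414) = 2/207 ≈ 0.0096618)
Z³ = (2/207)³ = 8/8869743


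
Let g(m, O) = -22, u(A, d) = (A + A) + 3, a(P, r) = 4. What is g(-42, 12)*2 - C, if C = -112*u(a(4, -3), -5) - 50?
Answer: 1238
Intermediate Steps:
u(A, d) = 3 + 2*A (u(A, d) = 2*A + 3 = 3 + 2*A)
C = -1282 (C = -112*(3 + 2*4) - 50 = -112*(3 + 8) - 50 = -112*11 - 50 = -1232 - 50 = -1282)
g(-42, 12)*2 - C = -22*2 - 1*(-1282) = -44 + 1282 = 1238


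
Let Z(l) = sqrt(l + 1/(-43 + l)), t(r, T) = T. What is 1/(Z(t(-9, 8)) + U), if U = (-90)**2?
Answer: 31500/255149969 - sqrt(1085)/765449907 ≈ 0.00012341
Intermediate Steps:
U = 8100
1/(Z(t(-9, 8)) + U) = 1/(sqrt((1 + 8*(-43 + 8))/(-43 + 8)) + 8100) = 1/(sqrt((1 + 8*(-35))/(-35)) + 8100) = 1/(sqrt(-(1 - 280)/35) + 8100) = 1/(sqrt(-1/35*(-279)) + 8100) = 1/(sqrt(279/35) + 8100) = 1/(3*sqrt(1085)/35 + 8100) = 1/(8100 + 3*sqrt(1085)/35)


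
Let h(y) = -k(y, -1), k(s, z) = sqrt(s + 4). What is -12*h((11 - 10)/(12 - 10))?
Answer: 18*sqrt(2) ≈ 25.456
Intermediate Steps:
k(s, z) = sqrt(4 + s)
h(y) = -sqrt(4 + y)
-12*h((11 - 10)/(12 - 10)) = -(-12)*sqrt(4 + (11 - 10)/(12 - 10)) = -(-12)*sqrt(4 + 1/2) = -(-12)*sqrt(9/2) = -(-12)*3*sqrt(2)/2 = -(-18)*sqrt(2) = 18*sqrt(2)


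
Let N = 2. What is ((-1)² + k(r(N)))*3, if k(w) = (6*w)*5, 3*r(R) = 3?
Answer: 93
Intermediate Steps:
r(R) = 1 (r(R) = (⅓)*3 = 1)
k(w) = 30*w
((-1)² + k(r(N)))*3 = ((-1)² + 30*1)*3 = (1 + 30)*3 = 31*3 = 93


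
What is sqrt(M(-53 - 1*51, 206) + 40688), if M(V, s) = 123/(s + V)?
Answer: sqrt(47036722)/34 ≈ 201.72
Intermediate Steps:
M(V, s) = 123/(V + s)
sqrt(M(-53 - 1*51, 206) + 40688) = sqrt(123/((-53 - 1*51) + 206) + 40688) = sqrt(123/((-53 - 51) + 206) + 40688) = sqrt(123/(-104 + 206) + 40688) = sqrt(123/102 + 40688) = sqrt(123*(1/102) + 40688) = sqrt(41/34 + 40688) = sqrt(1383433/34) = sqrt(47036722)/34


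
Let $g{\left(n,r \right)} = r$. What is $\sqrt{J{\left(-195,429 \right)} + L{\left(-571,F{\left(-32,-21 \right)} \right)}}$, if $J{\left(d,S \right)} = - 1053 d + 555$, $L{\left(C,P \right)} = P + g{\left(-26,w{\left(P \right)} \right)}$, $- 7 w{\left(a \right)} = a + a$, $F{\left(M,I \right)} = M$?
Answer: $\frac{\sqrt{10087490}}{7} \approx 453.73$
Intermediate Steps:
$w{\left(a \right)} = - \frac{2 a}{7}$ ($w{\left(a \right)} = - \frac{a + a}{7} = - \frac{2 a}{7}$)
$L{\left(C,P \right)} = \frac{5 P}{7}$ ($L{\left(C,P \right)} = P - \frac{2 P}{7} = \frac{5 P}{7}$)
$J{\left(d,S \right)} = 555 - 1053 d$
$\sqrt{J{\left(-195,429 \right)} + L{\left(-571,F{\left(-32,-21 \right)} \right)}} = \sqrt{\left(555 - -205335\right) + \frac{5}{7} \left(-32\right)} = \sqrt{\left(555 + 205335\right) - \frac{160}{7}} = \sqrt{205890 - \frac{160}{7}} = \sqrt{\frac{1441070}{7}} = \frac{\sqrt{10087490}}{7}$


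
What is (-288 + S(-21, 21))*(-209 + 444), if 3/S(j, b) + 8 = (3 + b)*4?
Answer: -5955135/88 ≈ -67672.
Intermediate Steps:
S(j, b) = 3/(4 + 4*b) (S(j, b) = 3/(-8 + (3 + b)*4) = 3/(-8 + (12 + 4*b)) = 3/(4 + 4*b))
(-288 + S(-21, 21))*(-209 + 444) = (-288 + 3/(4*(1 + 21)))*(-209 + 444) = (-288 + (¾)/22)*235 = (-288 + (¾)*(1/22))*235 = (-288 + 3/88)*235 = -25341/88*235 = -5955135/88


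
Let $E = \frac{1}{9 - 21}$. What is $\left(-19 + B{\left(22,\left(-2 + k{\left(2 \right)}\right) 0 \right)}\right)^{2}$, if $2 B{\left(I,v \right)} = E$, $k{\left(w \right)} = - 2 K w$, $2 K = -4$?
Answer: $\frac{208849}{576} \approx 362.58$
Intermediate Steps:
$K = -2$ ($K = \frac{1}{2} \left(-4\right) = -2$)
$k{\left(w \right)} = 4 w$ ($k{\left(w \right)} = \left(-2\right) \left(-2\right) w = 4 w$)
$E = - \frac{1}{12}$ ($E = \frac{1}{-12} = - \frac{1}{12} \approx -0.083333$)
$B{\left(I,v \right)} = - \frac{1}{24}$ ($B{\left(I,v \right)} = \frac{1}{2} \left(- \frac{1}{12}\right) = - \frac{1}{24}$)
$\left(-19 + B{\left(22,\left(-2 + k{\left(2 \right)}\right) 0 \right)}\right)^{2} = \left(-19 - \frac{1}{24}\right)^{2} = \left(- \frac{457}{24}\right)^{2} = \frac{208849}{576}$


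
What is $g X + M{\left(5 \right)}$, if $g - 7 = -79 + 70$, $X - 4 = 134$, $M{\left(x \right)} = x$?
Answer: $-271$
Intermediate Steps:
$X = 138$ ($X = 4 + 134 = 138$)
$g = -2$ ($g = 7 + \left(-79 + 70\right) = 7 - 9 = -2$)
$g X + M{\left(5 \right)} = \left(-2\right) 138 + 5 = -276 + 5 = -271$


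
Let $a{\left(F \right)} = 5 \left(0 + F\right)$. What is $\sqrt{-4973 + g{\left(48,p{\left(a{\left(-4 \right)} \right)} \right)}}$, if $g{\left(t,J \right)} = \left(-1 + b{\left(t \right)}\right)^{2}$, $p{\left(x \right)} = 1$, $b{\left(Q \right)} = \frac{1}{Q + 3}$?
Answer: $\frac{i \sqrt{12932273}}{51} \approx 70.513 i$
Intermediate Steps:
$a{\left(F \right)} = 5 F$
$b{\left(Q \right)} = \frac{1}{3 + Q}$
$g{\left(t,J \right)} = \left(-1 + \frac{1}{3 + t}\right)^{2}$
$\sqrt{-4973 + g{\left(48,p{\left(a{\left(-4 \right)} \right)} \right)}} = \sqrt{-4973 + \frac{\left(2 + 48\right)^{2}}{\left(3 + 48\right)^{2}}} = \sqrt{-4973 + \frac{50^{2}}{2601}} = \sqrt{-4973 + 2500 \cdot \frac{1}{2601}} = \sqrt{-4973 + \frac{2500}{2601}} = \sqrt{- \frac{12932273}{2601}} = \frac{i \sqrt{12932273}}{51}$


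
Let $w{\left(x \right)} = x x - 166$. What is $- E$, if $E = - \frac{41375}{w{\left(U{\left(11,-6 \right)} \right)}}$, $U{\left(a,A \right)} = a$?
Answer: $- \frac{8275}{9} \approx -919.44$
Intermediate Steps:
$w{\left(x \right)} = -166 + x^{2}$ ($w{\left(x \right)} = x^{2} - 166 = -166 + x^{2}$)
$E = \frac{8275}{9}$ ($E = - \frac{41375}{-166 + 11^{2}} = - \frac{41375}{-166 + 121} = - \frac{41375}{-45} = \left(-41375\right) \left(- \frac{1}{45}\right) = \frac{8275}{9} \approx 919.44$)
$- E = \left(-1\right) \frac{8275}{9} = - \frac{8275}{9}$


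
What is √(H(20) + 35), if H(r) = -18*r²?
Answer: I*√7165 ≈ 84.646*I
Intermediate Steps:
√(H(20) + 35) = √(-18*20² + 35) = √(-18*400 + 35) = √(-7200 + 35) = √(-7165) = I*√7165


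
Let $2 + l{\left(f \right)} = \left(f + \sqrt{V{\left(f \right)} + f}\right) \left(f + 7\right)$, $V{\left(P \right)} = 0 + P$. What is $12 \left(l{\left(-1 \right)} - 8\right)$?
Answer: $-192 + 72 i \sqrt{2} \approx -192.0 + 101.82 i$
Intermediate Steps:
$V{\left(P \right)} = P$
$l{\left(f \right)} = -2 + \left(7 + f\right) \left(f + \sqrt{2} \sqrt{f}\right)$ ($l{\left(f \right)} = -2 + \left(f + \sqrt{f + f}\right) \left(f + 7\right) = -2 + \left(f + \sqrt{2 f}\right) \left(7 + f\right) = -2 + \left(f + \sqrt{2} \sqrt{f}\right) \left(7 + f\right) = -2 + \left(7 + f\right) \left(f + \sqrt{2} \sqrt{f}\right)$)
$12 \left(l{\left(-1 \right)} - 8\right) = 12 \left(\left(-2 + \left(-1\right)^{2} + 7 \left(-1\right) + \sqrt{2} \left(-1\right)^{\frac{3}{2}} + 7 \sqrt{2} \sqrt{-1}\right) - 8\right) = 12 \left(\left(-2 + 1 - 7 + \sqrt{2} \left(- i\right) + 7 \sqrt{2} i\right) - 8\right) = 12 \left(\left(-2 + 1 - 7 - i \sqrt{2} + 7 i \sqrt{2}\right) - 8\right) = 12 \left(\left(-8 + 6 i \sqrt{2}\right) - 8\right) = 12 \left(-16 + 6 i \sqrt{2}\right) = -192 + 72 i \sqrt{2}$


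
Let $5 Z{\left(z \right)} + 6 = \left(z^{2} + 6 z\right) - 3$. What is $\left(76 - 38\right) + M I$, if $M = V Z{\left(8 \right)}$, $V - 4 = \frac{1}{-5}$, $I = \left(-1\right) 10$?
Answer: $- \frac{3724}{5} \approx -744.8$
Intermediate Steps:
$Z{\left(z \right)} = - \frac{9}{5} + \frac{z^{2}}{5} + \frac{6 z}{5}$ ($Z{\left(z \right)} = - \frac{6}{5} + \frac{\left(z^{2} + 6 z\right) - 3}{5} = - \frac{6}{5} + \frac{-3 + z^{2} + 6 z}{5} = - \frac{6}{5} + \left(- \frac{3}{5} + \frac{z^{2}}{5} + \frac{6 z}{5}\right) = - \frac{9}{5} + \frac{z^{2}}{5} + \frac{6 z}{5}$)
$I = -10$
$V = \frac{19}{5}$ ($V = 4 + \frac{1}{-5} = 4 - \frac{1}{5} = \frac{19}{5} \approx 3.8$)
$M = \frac{1957}{25}$ ($M = \frac{19 \left(- \frac{9}{5} + \frac{8^{2}}{5} + \frac{6}{5} \cdot 8\right)}{5} = \frac{19 \left(- \frac{9}{5} + \frac{1}{5} \cdot 64 + \frac{48}{5}\right)}{5} = \frac{19 \left(- \frac{9}{5} + \frac{64}{5} + \frac{48}{5}\right)}{5} = \frac{19}{5} \cdot \frac{103}{5} = \frac{1957}{25} \approx 78.28$)
$\left(76 - 38\right) + M I = \left(76 - 38\right) + \frac{1957}{25} \left(-10\right) = 38 - \frac{3914}{5} = - \frac{3724}{5}$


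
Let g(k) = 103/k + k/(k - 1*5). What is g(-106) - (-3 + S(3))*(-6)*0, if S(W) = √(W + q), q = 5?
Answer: -197/11766 ≈ -0.016743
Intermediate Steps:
S(W) = √(5 + W) (S(W) = √(W + 5) = √(5 + W))
g(k) = 103/k + k/(-5 + k) (g(k) = 103/k + k/(k - 5) = 103/k + k/(-5 + k))
g(-106) - (-3 + S(3))*(-6)*0 = (-515 + (-106)² + 103*(-106))/((-106)*(-5 - 106)) - (-3 + √(5 + 3))*(-6)*0 = -1/106*(-515 + 11236 - 10918)/(-111) - (-3 + √8)*(-6)*0 = -1/106*(-1/111)*(-197) - (-3 + 2*√2)*(-6)*0 = -197/11766 - (18 - 12*√2)*0 = -197/11766 - 1*0 = -197/11766 + 0 = -197/11766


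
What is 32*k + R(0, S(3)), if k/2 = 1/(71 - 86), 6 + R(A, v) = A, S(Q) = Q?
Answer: -154/15 ≈ -10.267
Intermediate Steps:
R(A, v) = -6 + A
k = -2/15 (k = 2/(71 - 86) = 2/(-15) = 2*(-1/15) = -2/15 ≈ -0.13333)
32*k + R(0, S(3)) = 32*(-2/15) + (-6 + 0) = -64/15 - 6 = -154/15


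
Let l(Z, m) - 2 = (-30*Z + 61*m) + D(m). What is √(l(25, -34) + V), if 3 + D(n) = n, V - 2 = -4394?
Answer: I*√7251 ≈ 85.153*I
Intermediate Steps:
V = -4392 (V = 2 - 4394 = -4392)
D(n) = -3 + n
l(Z, m) = -1 - 30*Z + 62*m (l(Z, m) = 2 + ((-30*Z + 61*m) + (-3 + m)) = 2 + (-3 - 30*Z + 62*m) = -1 - 30*Z + 62*m)
√(l(25, -34) + V) = √((-1 - 30*25 + 62*(-34)) - 4392) = √((-1 - 750 - 2108) - 4392) = √(-2859 - 4392) = √(-7251) = I*√7251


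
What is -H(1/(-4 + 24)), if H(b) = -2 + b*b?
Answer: 799/400 ≈ 1.9975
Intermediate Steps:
H(b) = -2 + b²
-H(1/(-4 + 24)) = -(-2 + (1/(-4 + 24))²) = -(-2 + (1/20)²) = -(-2 + 1/400) = -1*(-799/400) = 799/400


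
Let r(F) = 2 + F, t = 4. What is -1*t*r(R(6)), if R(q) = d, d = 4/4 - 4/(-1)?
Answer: -28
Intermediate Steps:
d = 5 (d = 4*(¼) - 4*(-1) = 1 + 4 = 5)
R(q) = 5
-1*t*r(R(6)) = -1*4*(2 + 5) = -4*7 = -1*28 = -28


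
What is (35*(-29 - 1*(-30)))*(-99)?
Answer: -3465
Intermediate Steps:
(35*(-29 - 1*(-30)))*(-99) = (35*(-29 + 30))*(-99) = (35*1)*(-99) = 35*(-99) = -3465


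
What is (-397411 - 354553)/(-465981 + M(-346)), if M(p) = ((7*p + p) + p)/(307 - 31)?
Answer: 34590344/21435645 ≈ 1.6137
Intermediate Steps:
M(p) = 3*p/92 (M(p) = (8*p + p)/276 = (9*p)*(1/276) = 3*p/92)
(-397411 - 354553)/(-465981 + M(-346)) = (-397411 - 354553)/(-465981 + (3/92)*(-346)) = -751964/(-465981 - 519/46) = -751964/(-21435645/46) = -751964*(-46/21435645) = 34590344/21435645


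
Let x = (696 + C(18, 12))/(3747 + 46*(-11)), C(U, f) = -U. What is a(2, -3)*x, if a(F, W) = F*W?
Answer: -4068/3241 ≈ -1.2552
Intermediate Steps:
x = 678/3241 (x = (696 - 1*18)/(3747 + 46*(-11)) = (696 - 18)/(3747 - 506) = 678/3241 ≈ 0.20919)
a(2, -3)*x = (2*(-3))*(678/3241) = -6*678/3241 = -4068/3241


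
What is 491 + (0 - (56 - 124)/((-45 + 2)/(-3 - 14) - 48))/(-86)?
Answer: 16320927/33239 ≈ 491.02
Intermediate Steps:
491 + (0 - (56 - 124)/((-45 + 2)/(-3 - 14) - 48))/(-86) = 491 + (0 - (-68)/(-43/(-17) - 48))*(-1/86) = 491 + (0 - (-68)/(-43*(-1/17) - 48))*(-1/86) = 491 + (0 - (-68)/(43/17 - 48))*(-1/86) = 491 + (0 - (-68)/(-773/17))*(-1/86) = 491 + (0 - (-68)*(-17)/773)*(-1/86) = 491 + (0 - 1*1156/773)*(-1/86) = 491 + (0 - 1156/773)*(-1/86) = 491 - 1156/773*(-1/86) = 491 + 578/33239 = 16320927/33239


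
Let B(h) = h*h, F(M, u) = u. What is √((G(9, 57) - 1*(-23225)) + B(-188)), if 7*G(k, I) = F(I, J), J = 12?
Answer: 3*√318885/7 ≈ 242.01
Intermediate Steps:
G(k, I) = 12/7 (G(k, I) = (⅐)*12 = 12/7)
B(h) = h²
√((G(9, 57) - 1*(-23225)) + B(-188)) = √((12/7 - 1*(-23225)) + (-188)²) = √((12/7 + 23225) + 35344) = √(162587/7 + 35344) = √(409995/7) = 3*√318885/7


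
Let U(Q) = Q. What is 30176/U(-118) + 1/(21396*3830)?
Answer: -1236411507781/4834854120 ≈ -255.73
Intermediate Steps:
30176/U(-118) + 1/(21396*3830) = 30176/(-118) + 1/(21396*3830) = 30176*(-1/118) + (1/21396)*(1/3830) = -15088/59 + 1/81946680 = -1236411507781/4834854120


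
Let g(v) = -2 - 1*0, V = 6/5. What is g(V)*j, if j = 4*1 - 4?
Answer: 0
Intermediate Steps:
V = 6/5 (V = 6*(1/5) = 6/5 ≈ 1.2000)
j = 0 (j = 4 - 4 = 0)
g(v) = -2 (g(v) = -2 + 0 = -2)
g(V)*j = -2*0 = 0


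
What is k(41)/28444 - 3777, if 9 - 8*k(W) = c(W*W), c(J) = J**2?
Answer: -107786207/28444 ≈ -3789.4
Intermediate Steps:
k(W) = 9/8 - W**4/8
k(41)/28444 - 3777 = (9/8 - 1/8*41**4)/28444 - 3777 = (9/8 - 1/8*2825761)*(1/28444) - 3777 = (9/8 - 2825761/8)*(1/28444) - 3777 = -353219*1/28444 - 3777 = -353219/28444 - 3777 = -107786207/28444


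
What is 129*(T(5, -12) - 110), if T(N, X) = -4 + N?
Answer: -14061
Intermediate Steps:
129*(T(5, -12) - 110) = 129*((-4 + 5) - 110) = 129*(1 - 110) = 129*(-109) = -14061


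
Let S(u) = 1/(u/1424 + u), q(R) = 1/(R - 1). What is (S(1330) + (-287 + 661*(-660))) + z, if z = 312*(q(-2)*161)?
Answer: -429549883163/947625 ≈ -4.5329e+5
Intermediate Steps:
q(R) = 1/(-1 + R)
S(u) = 1424/(1425*u) (S(u) = 1/(u*(1/1424) + u) = 1/(u/1424 + u) = 1/(1425*u/1424) = 1424/(1425*u))
z = -16744 (z = 312*(161/(-1 - 2)) = 312*(161/(-3)) = 312*(-⅓*161) = 312*(-161/3) = -16744)
(S(1330) + (-287 + 661*(-660))) + z = ((1424/1425)/1330 + (-287 + 661*(-660))) - 16744 = ((1424/1425)*(1/1330) + (-287 - 436260)) - 16744 = (712/947625 - 436547) - 16744 = -413682850163/947625 - 16744 = -429549883163/947625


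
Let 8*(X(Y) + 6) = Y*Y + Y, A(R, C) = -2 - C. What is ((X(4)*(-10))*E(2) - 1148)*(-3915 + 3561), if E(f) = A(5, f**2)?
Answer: 480732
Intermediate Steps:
E(f) = -2 - f**2
X(Y) = -6 + Y/8 + Y**2/8 (X(Y) = -6 + (Y*Y + Y)/8 = -6 + (Y**2 + Y)/8 = -6 + (Y + Y**2)/8 = -6 + (Y/8 + Y**2/8) = -6 + Y/8 + Y**2/8)
((X(4)*(-10))*E(2) - 1148)*(-3915 + 3561) = (((-6 + (1/8)*4 + (1/8)*4**2)*(-10))*(-2 - 1*2**2) - 1148)*(-3915 + 3561) = (((-6 + 1/2 + (1/8)*16)*(-10))*(-2 - 1*4) - 1148)*(-354) = (((-6 + 1/2 + 2)*(-10))*(-2 - 4) - 1148)*(-354) = (-7/2*(-10)*(-6) - 1148)*(-354) = (35*(-6) - 1148)*(-354) = (-210 - 1148)*(-354) = -1358*(-354) = 480732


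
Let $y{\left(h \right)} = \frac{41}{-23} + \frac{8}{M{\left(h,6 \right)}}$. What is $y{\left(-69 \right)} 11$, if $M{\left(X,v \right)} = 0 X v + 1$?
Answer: $\frac{1573}{23} \approx 68.391$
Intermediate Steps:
$M{\left(X,v \right)} = 1$ ($M{\left(X,v \right)} = 0 v + 1 = 0 + 1 = 1$)
$y{\left(h \right)} = \frac{143}{23}$ ($y{\left(h \right)} = \frac{41}{-23} + \frac{8}{1} = 41 \left(- \frac{1}{23}\right) + 8 \cdot 1 = - \frac{41}{23} + 8 = \frac{143}{23}$)
$y{\left(-69 \right)} 11 = \frac{143}{23} \cdot 11 = \frac{1573}{23}$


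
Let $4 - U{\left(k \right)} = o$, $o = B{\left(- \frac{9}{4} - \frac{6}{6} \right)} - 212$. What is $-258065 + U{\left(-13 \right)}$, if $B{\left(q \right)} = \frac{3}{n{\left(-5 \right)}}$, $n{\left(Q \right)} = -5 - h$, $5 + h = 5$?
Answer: $- \frac{1289242}{5} \approx -2.5785 \cdot 10^{5}$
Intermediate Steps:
$h = 0$ ($h = -5 + 5 = 0$)
$n{\left(Q \right)} = -5$ ($n{\left(Q \right)} = -5 - 0 = -5 + 0 = -5$)
$B{\left(q \right)} = - \frac{3}{5}$ ($B{\left(q \right)} = \frac{3}{-5} = 3 \left(- \frac{1}{5}\right) = - \frac{3}{5}$)
$o = - \frac{1063}{5}$ ($o = - \frac{3}{5} - 212 = - \frac{1063}{5} \approx -212.6$)
$U{\left(k \right)} = \frac{1083}{5}$ ($U{\left(k \right)} = 4 - - \frac{1063}{5} = 4 + \frac{1063}{5} = \frac{1083}{5}$)
$-258065 + U{\left(-13 \right)} = -258065 + \frac{1083}{5} = - \frac{1289242}{5}$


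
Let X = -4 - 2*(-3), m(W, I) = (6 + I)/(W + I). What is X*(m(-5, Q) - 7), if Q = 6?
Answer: 10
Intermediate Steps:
m(W, I) = (6 + I)/(I + W)
X = 2 (X = -4 + 6 = 2)
X*(m(-5, Q) - 7) = 2*((6 + 6)/(6 - 5) - 7) = 2*(12/1 - 7) = 2*(1*12 - 7) = 2*(12 - 7) = 2*5 = 10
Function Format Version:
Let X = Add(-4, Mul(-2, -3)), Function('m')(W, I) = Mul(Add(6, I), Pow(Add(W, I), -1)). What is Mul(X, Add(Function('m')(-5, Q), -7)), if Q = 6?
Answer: 10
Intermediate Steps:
Function('m')(W, I) = Mul(Pow(Add(I, W), -1), Add(6, I)) (Function('m')(W, I) = Mul(Add(6, I), Pow(Add(I, W), -1)) = Mul(Pow(Add(I, W), -1), Add(6, I)))
X = 2 (X = Add(-4, 6) = 2)
Mul(X, Add(Function('m')(-5, Q), -7)) = Mul(2, Add(Mul(Pow(Add(6, -5), -1), Add(6, 6)), -7)) = Mul(2, Add(Mul(Pow(1, -1), 12), -7)) = Mul(2, Add(Mul(1, 12), -7)) = Mul(2, Add(12, -7)) = Mul(2, 5) = 10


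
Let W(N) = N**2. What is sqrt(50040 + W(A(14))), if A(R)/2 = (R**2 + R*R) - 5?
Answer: 6*sqrt(18031) ≈ 805.68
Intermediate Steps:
A(R) = -10 + 4*R**2 (A(R) = 2*((R**2 + R*R) - 5) = 2*((R**2 + R**2) - 5) = 2*(2*R**2 - 5) = 2*(-5 + 2*R**2) = -10 + 4*R**2)
sqrt(50040 + W(A(14))) = sqrt(50040 + (-10 + 4*14**2)**2) = sqrt(50040 + (-10 + 4*196)**2) = sqrt(50040 + (-10 + 784)**2) = sqrt(50040 + 774**2) = sqrt(50040 + 599076) = sqrt(649116) = 6*sqrt(18031)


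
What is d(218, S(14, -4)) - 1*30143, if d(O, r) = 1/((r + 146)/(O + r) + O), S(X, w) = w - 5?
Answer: -1377504748/45699 ≈ -30143.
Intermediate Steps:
S(X, w) = -5 + w
d(O, r) = 1/(O + (146 + r)/(O + r)) (d(O, r) = 1/((146 + r)/(O + r) + O) = 1/(O + (146 + r)/(O + r)))
d(218, S(14, -4)) - 1*30143 = (218 + (-5 - 4))/(146 + (-5 - 4) + 218**2 + 218*(-5 - 4)) - 1*30143 = (218 - 9)/(146 - 9 + 47524 + 218*(-9)) - 30143 = 209/(146 - 9 + 47524 - 1962) - 30143 = 209/45699 - 30143 = -1377504748/45699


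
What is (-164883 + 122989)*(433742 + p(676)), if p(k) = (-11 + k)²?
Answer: -36697761498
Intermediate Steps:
(-164883 + 122989)*(433742 + p(676)) = (-164883 + 122989)*(433742 + (-11 + 676)²) = -41894*(433742 + 665²) = -41894*(433742 + 442225) = -41894*875967 = -36697761498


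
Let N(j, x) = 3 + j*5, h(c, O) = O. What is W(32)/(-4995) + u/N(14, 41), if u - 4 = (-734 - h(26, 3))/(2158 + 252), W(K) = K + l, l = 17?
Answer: 7169983/175754070 ≈ 0.040796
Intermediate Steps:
W(K) = 17 + K (W(K) = K + 17 = 17 + K)
N(j, x) = 3 + 5*j
u = 8903/2410 (u = 4 + (-734 - 1*3)/(2158 + 252) = 4 + (-734 - 3)/2410 = 4 - 737*1/2410 = 4 - 737/2410 = 8903/2410 ≈ 3.6942)
W(32)/(-4995) + u/N(14, 41) = (17 + 32)/(-4995) + 8903/(2410*(3 + 5*14)) = 49*(-1/4995) + 8903/(2410*(3 + 70)) = -49/4995 + (8903/2410)/73 = -49/4995 + (8903/2410)*(1/73) = -49/4995 + 8903/175930 = 7169983/175754070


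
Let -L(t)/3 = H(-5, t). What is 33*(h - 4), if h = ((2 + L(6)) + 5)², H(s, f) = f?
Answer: 3861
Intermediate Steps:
L(t) = -3*t
h = 121 (h = ((2 - 3*6) + 5)² = ((2 - 18) + 5)² = (-16 + 5)² = (-11)² = 121)
33*(h - 4) = 33*(121 - 4) = 33*117 = 3861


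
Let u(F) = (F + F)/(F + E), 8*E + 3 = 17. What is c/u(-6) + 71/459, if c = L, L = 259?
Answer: 674795/7344 ≈ 91.884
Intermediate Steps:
E = 7/4 (E = -3/8 + (⅛)*17 = -3/8 + 17/8 = 7/4 ≈ 1.7500)
u(F) = 2*F/(7/4 + F) (u(F) = (F + F)/(F + 7/4) = (2*F)/(7/4 + F) = 2*F/(7/4 + F))
c = 259
c/u(-6) + 71/459 = 259/((8*(-6)/(7 + 4*(-6)))) + 71/459 = 259/((8*(-6)/(7 - 24))) + 71*(1/459) = 259/((8*(-6)/(-17))) + 71/459 = 259/((8*(-6)*(-1/17))) + 71/459 = 259/(48/17) + 71/459 = 259*(17/48) + 71/459 = 4403/48 + 71/459 = 674795/7344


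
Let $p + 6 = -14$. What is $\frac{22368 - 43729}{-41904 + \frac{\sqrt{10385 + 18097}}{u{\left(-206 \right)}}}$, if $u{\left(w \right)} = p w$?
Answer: $\frac{2532329666265600}{4967686079073653} + \frac{44003660 \sqrt{28482}}{14903058237220959} \approx 0.50976$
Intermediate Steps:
$p = -20$ ($p = -6 - 14 = -20$)
$u{\left(w \right)} = - 20 w$
$\frac{22368 - 43729}{-41904 + \frac{\sqrt{10385 + 18097}}{u{\left(-206 \right)}}} = \frac{22368 - 43729}{-41904 + \frac{\sqrt{10385 + 18097}}{\left(-20\right) \left(-206\right)}} = - \frac{21361}{-41904 + \frac{\sqrt{28482}}{4120}}$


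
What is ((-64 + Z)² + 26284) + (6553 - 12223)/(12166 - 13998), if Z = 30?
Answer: 25137875/916 ≈ 27443.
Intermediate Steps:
((-64 + Z)² + 26284) + (6553 - 12223)/(12166 - 13998) = ((-64 + 30)² + 26284) + (6553 - 12223)/(12166 - 13998) = ((-34)² + 26284) - 5670/(-1832) = (1156 + 26284) - 5670*(-1/1832) = 27440 + 2835/916 = 25137875/916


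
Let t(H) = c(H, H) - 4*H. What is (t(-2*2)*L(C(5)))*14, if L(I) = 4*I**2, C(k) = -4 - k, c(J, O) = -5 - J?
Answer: 68040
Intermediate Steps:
t(H) = -5 - 5*H (t(H) = (-5 - H) - 4*H = -5 - 5*H)
(t(-2*2)*L(C(5)))*14 = ((-5 - (-10)*2)*(4*(-4 - 1*5)**2))*14 = ((-5 - 5*(-4))*(4*(-4 - 5)**2))*14 = ((-5 + 20)*(4*(-9)**2))*14 = (15*(4*81))*14 = (15*324)*14 = 4860*14 = 68040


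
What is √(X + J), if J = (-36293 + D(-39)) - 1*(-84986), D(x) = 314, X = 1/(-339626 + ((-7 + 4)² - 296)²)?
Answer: √3243340306292086/257257 ≈ 221.38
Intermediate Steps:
X = -1/257257 (X = 1/(-339626 + ((-3)² - 296)²) = 1/(-339626 + (9 - 296)²) = 1/(-339626 + (-287)²) = 1/(-339626 + 82369) = 1/(-257257) = -1/257257 ≈ -3.8872e-6)
J = 49007 (J = (-36293 + 314) - 1*(-84986) = -35979 + 84986 = 49007)
√(X + J) = √(-1/257257 + 49007) = √(12607393798/257257) = √3243340306292086/257257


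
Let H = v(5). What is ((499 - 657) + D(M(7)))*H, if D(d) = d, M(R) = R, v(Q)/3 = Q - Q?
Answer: 0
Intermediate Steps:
v(Q) = 0 (v(Q) = 3*(Q - Q) = 3*0 = 0)
H = 0
((499 - 657) + D(M(7)))*H = ((499 - 657) + 7)*0 = (-158 + 7)*0 = -151*0 = 0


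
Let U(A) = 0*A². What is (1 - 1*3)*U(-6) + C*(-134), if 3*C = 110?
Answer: -14740/3 ≈ -4913.3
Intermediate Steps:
C = 110/3 (C = (⅓)*110 = 110/3 ≈ 36.667)
U(A) = 0
(1 - 1*3)*U(-6) + C*(-134) = (1 - 1*3)*0 + (110/3)*(-134) = (1 - 3)*0 - 14740/3 = -2*0 - 14740/3 = 0 - 14740/3 = -14740/3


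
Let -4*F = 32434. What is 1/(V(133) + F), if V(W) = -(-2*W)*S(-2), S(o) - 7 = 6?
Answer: -2/9301 ≈ -0.00021503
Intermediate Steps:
F = -16217/2 (F = -¼*32434 = -16217/2 ≈ -8108.5)
S(o) = 13 (S(o) = 7 + 6 = 13)
V(W) = 26*W (V(W) = -(-2*W)*13 = -(-26)*W = 26*W)
1/(V(133) + F) = 1/(26*133 - 16217/2) = 1/(3458 - 16217/2) = 1/(-9301/2) = -2/9301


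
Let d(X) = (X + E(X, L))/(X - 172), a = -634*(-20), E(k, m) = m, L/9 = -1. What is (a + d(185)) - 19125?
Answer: -83609/13 ≈ -6431.5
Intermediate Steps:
L = -9 (L = 9*(-1) = -9)
a = 12680
d(X) = (-9 + X)/(-172 + X) (d(X) = (X - 9)/(X - 172) = (-9 + X)/(-172 + X))
(a + d(185)) - 19125 = (12680 + (-9 + 185)/(-172 + 185)) - 19125 = (12680 + 176/13) - 19125 = 165016/13 - 19125 = -83609/13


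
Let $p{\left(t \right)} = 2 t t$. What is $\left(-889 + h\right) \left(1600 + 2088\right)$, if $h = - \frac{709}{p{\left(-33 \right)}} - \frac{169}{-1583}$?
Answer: $- \frac{5653381947244}{1723887} \approx -3.2794 \cdot 10^{6}$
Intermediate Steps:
$p{\left(t \right)} = 2 t^{2}$
$h = - \frac{754265}{3447774}$ ($h = - \frac{709}{2 \left(-33\right)^{2}} - \frac{169}{-1583} = - \frac{709}{2 \cdot 1089} - - \frac{169}{1583} = - \frac{709}{2178} + \frac{169}{1583} = - \frac{754265}{3447774} \approx -0.21877$)
$\left(-889 + h\right) \left(1600 + 2088\right) = \left(-889 - \frac{754265}{3447774}\right) \left(1600 + 2088\right) = \left(- \frac{3065825351}{3447774}\right) 3688 = - \frac{5653381947244}{1723887}$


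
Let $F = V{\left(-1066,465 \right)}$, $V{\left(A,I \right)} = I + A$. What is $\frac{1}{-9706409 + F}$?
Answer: $- \frac{1}{9707010} \approx -1.0302 \cdot 10^{-7}$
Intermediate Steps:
$V{\left(A,I \right)} = A + I$
$F = -601$ ($F = -1066 + 465 = -601$)
$\frac{1}{-9706409 + F} = \frac{1}{-9706409 - 601} = \frac{1}{-9707010} = - \frac{1}{9707010}$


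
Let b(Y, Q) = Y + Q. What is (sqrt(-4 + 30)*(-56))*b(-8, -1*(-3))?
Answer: 280*sqrt(26) ≈ 1427.7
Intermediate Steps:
b(Y, Q) = Q + Y
(sqrt(-4 + 30)*(-56))*b(-8, -1*(-3)) = (sqrt(-4 + 30)*(-56))*(-1*(-3) - 8) = (sqrt(26)*(-56))*(3 - 8) = -56*sqrt(26)*(-5) = 280*sqrt(26)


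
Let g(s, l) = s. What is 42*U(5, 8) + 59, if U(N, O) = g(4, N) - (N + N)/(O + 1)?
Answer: 541/3 ≈ 180.33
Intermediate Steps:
U(N, O) = 4 - 2*N/(1 + O) (U(N, O) = 4 - (N + N)/(O + 1) = 4 - 2*N/(1 + O))
42*U(5, 8) + 59 = 42*(2*(2 - 1*5 + 2*8)/(1 + 8)) + 59 = 42*(2*(2 - 5 + 16)/9) + 59 = 42*(2*(1/9)*13) + 59 = 42*(26/9) + 59 = 364/3 + 59 = 541/3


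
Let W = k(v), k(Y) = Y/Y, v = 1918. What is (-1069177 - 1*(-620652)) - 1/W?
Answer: -448526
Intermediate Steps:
k(Y) = 1
W = 1
(-1069177 - 1*(-620652)) - 1/W = (-1069177 - 1*(-620652)) - 1/1 = (-1069177 + 620652) - 1*1 = -448525 - 1 = -448526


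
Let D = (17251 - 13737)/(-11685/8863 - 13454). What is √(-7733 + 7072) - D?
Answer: 31144582/119254487 + I*√661 ≈ 0.26116 + 25.71*I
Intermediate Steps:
D = -31144582/119254487 (D = 3514/(-11685*1/8863 - 13454) = 3514/(-11685/8863 - 13454) = 3514/(-119254487/8863) = 3514*(-8863/119254487) = -31144582/119254487 ≈ -0.26116)
√(-7733 + 7072) - D = √(-7733 + 7072) - 1*(-31144582/119254487) = √(-661) + 31144582/119254487 = I*√661 + 31144582/119254487 = 31144582/119254487 + I*√661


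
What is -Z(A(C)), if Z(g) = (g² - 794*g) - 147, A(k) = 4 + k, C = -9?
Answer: -3848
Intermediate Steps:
Z(g) = -147 + g² - 794*g
-Z(A(C)) = -(-147 + (4 - 9)² - 794*(4 - 9)) = -(-147 + (-5)² - 794*(-5)) = -(-147 + 25 + 3970) = -1*3848 = -3848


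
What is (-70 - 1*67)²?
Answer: 18769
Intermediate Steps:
(-70 - 1*67)² = (-70 - 67)² = (-137)² = 18769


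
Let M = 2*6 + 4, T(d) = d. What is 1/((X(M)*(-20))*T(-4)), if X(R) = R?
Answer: 1/1280 ≈ 0.00078125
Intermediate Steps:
M = 16 (M = 12 + 4 = 16)
1/((X(M)*(-20))*T(-4)) = 1/((16*(-20))*(-4)) = 1/(-320*(-4)) = 1/1280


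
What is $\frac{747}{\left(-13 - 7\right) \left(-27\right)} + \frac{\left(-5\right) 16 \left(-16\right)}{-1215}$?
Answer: $\frac{1603}{4860} \approx 0.32984$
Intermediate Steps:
$\frac{747}{\left(-13 - 7\right) \left(-27\right)} + \frac{\left(-5\right) 16 \left(-16\right)}{-1215} = \frac{747}{\left(-20\right) \left(-27\right)} + \left(-80\right) \left(-16\right) \left(- \frac{1}{1215}\right) = \frac{747}{540} + 1280 \left(- \frac{1}{1215}\right) = 747 \cdot \frac{1}{540} - \frac{256}{243} = \frac{83}{60} - \frac{256}{243} = \frac{1603}{4860}$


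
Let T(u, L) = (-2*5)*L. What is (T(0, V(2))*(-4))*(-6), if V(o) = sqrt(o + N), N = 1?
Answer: -240*sqrt(3) ≈ -415.69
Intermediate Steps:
V(o) = sqrt(1 + o) (V(o) = sqrt(o + 1) = sqrt(1 + o))
T(u, L) = -10*L
(T(0, V(2))*(-4))*(-6) = (-10*sqrt(1 + 2)*(-4))*(-6) = (-10*sqrt(3)*(-4))*(-6) = (40*sqrt(3))*(-6) = -240*sqrt(3)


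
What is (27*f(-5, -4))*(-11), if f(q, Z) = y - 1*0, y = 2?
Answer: -594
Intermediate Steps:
f(q, Z) = 2 (f(q, Z) = 2 - 1*0 = 2 + 0 = 2)
(27*f(-5, -4))*(-11) = (27*2)*(-11) = 54*(-11) = -594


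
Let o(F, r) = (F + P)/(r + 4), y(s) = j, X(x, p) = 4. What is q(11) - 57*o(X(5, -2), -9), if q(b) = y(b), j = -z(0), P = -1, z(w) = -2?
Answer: 181/5 ≈ 36.200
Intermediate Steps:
j = 2 (j = -1*(-2) = 2)
y(s) = 2
q(b) = 2
o(F, r) = (-1 + F)/(4 + r) (o(F, r) = (F - 1)/(r + 4) = (-1 + F)/(4 + r))
q(11) - 57*o(X(5, -2), -9) = 2 - 57*(-1 + 4)/(4 - 9) = 2 - 57*3/(-5) = 2 - (-57)*3/5 = 2 - 57*(-⅗) = 2 + 171/5 = 181/5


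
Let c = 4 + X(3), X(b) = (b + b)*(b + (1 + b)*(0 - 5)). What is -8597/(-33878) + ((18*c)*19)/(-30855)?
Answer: 466905161/348435230 ≈ 1.3400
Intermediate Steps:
X(b) = 2*b*(-5 - 4*b) (X(b) = (2*b)*(b + (1 + b)*(-5)) = (2*b)*(b + (-5 - 5*b)) = (2*b)*(-5 - 4*b) = 2*b*(-5 - 4*b))
c = -98 (c = 4 - 2*3*(5 + 4*3) = 4 - 2*3*(5 + 12) = 4 - 2*3*17 = 4 - 102 = -98)
-8597/(-33878) + ((18*c)*19)/(-30855) = -8597/(-33878) + ((18*(-98))*19)/(-30855) = -8597*(-1/33878) - 1764*19*(-1/30855) = 8597/33878 - 33516*(-1/30855) = 8597/33878 + 11172/10285 = 466905161/348435230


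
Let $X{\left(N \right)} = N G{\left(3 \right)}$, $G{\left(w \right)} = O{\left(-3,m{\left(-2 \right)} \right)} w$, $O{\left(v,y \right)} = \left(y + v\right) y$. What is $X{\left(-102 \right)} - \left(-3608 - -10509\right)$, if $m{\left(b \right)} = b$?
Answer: $-9961$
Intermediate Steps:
$O{\left(v,y \right)} = y \left(v + y\right)$ ($O{\left(v,y \right)} = \left(v + y\right) y = y \left(v + y\right)$)
$G{\left(w \right)} = 10 w$ ($G{\left(w \right)} = - 2 \left(-3 - 2\right) w = \left(-2\right) \left(-5\right) w = 10 w$)
$X{\left(N \right)} = 30 N$ ($X{\left(N \right)} = N 10 \cdot 3 = N 30 = 30 N$)
$X{\left(-102 \right)} - \left(-3608 - -10509\right) = 30 \left(-102\right) - \left(-3608 - -10509\right) = -3060 - \left(-3608 + 10509\right) = -3060 - 6901 = -9961$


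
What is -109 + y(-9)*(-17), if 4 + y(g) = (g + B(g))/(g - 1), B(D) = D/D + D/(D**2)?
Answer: -4931/90 ≈ -54.789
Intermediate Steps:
B(D) = 1 + 1/D (B(D) = 1 + D/D**2 = 1 + 1/D)
y(g) = -4 + (g + (1 + g)/g)/(-1 + g) (y(g) = -4 + (g + (1 + g)/g)/(g - 1) = -4 + (g + (1 + g)/g)/(-1 + g))
-109 + y(-9)*(-17) = -109 + ((1 - 9 - 9*(4 - 3*(-9)))/((-9)*(-1 - 9)))*(-17) = -109 - 1/9*(1 - 9 - 9*(4 + 27))/(-10)*(-17) = -109 - 1/9*(-1/10)*(1 - 9 - 9*31)*(-17) = -109 - 1/9*(-1/10)*(1 - 9 - 279)*(-17) = -109 - 1/9*(-1/10)*(-287)*(-17) = -109 - 287/90*(-17) = -109 + 4879/90 = -4931/90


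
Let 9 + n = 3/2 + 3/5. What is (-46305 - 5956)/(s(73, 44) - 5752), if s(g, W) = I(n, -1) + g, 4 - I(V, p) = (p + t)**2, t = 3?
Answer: 52261/5679 ≈ 9.2025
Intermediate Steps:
n = -69/10 (n = -9 + (3/2 + 3/5) = -9 + 21/10 = -69/10 ≈ -6.9000)
I(V, p) = 4 - (3 + p)**2 (I(V, p) = 4 - (p + 3)**2 = 4 - (3 + p)**2)
s(g, W) = g (s(g, W) = (4 - (3 - 1)**2) + g = (4 - 1*2**2) + g = (4 - 1*4) + g = (4 - 4) + g = 0 + g = g)
(-46305 - 5956)/(s(73, 44) - 5752) = (-46305 - 5956)/(73 - 5752) = -52261/(-5679) = -52261*(-1/5679) = 52261/5679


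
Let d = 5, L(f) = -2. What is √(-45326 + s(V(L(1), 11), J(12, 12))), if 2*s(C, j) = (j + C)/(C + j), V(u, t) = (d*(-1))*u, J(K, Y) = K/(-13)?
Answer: I*√181302/2 ≈ 212.9*I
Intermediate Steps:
J(K, Y) = -K/13 (J(K, Y) = K*(-1/13) = -K/13)
V(u, t) = -5*u (V(u, t) = (5*(-1))*u = -5*u)
s(C, j) = ½ (s(C, j) = ((j + C)/(C + j))/2 = ((C + j)/(C + j))/2 = (½)*1 = ½)
√(-45326 + s(V(L(1), 11), J(12, 12))) = √(-45326 + ½) = √(-90651/2) = I*√181302/2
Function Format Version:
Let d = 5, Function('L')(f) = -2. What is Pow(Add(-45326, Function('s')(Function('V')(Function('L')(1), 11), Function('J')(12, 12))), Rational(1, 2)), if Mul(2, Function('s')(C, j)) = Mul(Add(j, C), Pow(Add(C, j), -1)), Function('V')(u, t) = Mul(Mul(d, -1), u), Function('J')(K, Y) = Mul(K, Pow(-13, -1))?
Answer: Mul(Rational(1, 2), I, Pow(181302, Rational(1, 2))) ≈ Mul(212.90, I)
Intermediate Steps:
Function('J')(K, Y) = Mul(Rational(-1, 13), K) (Function('J')(K, Y) = Mul(K, Rational(-1, 13)) = Mul(Rational(-1, 13), K))
Function('V')(u, t) = Mul(-5, u) (Function('V')(u, t) = Mul(Mul(5, -1), u) = Mul(-5, u))
Function('s')(C, j) = Rational(1, 2) (Function('s')(C, j) = Mul(Rational(1, 2), Mul(Add(j, C), Pow(Add(C, j), -1))) = Mul(Rational(1, 2), Mul(Add(C, j), Pow(Add(C, j), -1))) = Mul(Rational(1, 2), 1) = Rational(1, 2))
Pow(Add(-45326, Function('s')(Function('V')(Function('L')(1), 11), Function('J')(12, 12))), Rational(1, 2)) = Pow(Add(-45326, Rational(1, 2)), Rational(1, 2)) = Pow(Rational(-90651, 2), Rational(1, 2)) = Mul(Rational(1, 2), I, Pow(181302, Rational(1, 2)))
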